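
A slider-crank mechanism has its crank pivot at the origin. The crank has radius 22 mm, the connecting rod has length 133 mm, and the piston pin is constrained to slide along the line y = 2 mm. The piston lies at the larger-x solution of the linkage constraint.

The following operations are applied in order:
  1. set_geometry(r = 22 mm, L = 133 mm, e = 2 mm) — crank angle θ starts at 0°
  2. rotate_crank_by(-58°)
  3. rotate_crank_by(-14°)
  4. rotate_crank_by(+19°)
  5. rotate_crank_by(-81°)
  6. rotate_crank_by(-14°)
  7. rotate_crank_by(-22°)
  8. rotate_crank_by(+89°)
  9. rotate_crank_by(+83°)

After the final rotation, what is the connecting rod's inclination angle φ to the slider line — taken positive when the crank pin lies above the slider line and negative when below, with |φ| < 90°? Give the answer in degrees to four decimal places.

set_geometry: r = 22 mm, L = 133 mm, e = 2 mm; θ ← 0°
rotate_crank_by(-58°): θ ← 0° -58° = -58°
rotate_crank_by(-14°): θ ← -58° -14° = -72°
rotate_crank_by(+19°): θ ← -72° +19° = -53°
rotate_crank_by(-81°): θ ← -53° -81° = -134°
rotate_crank_by(-14°): θ ← -134° -14° = -148°
rotate_crank_by(-22°): θ ← -148° -22° = -170°
rotate_crank_by(+89°): θ ← -170° +89° = -81°
rotate_crank_by(+83°): θ ← -81° +83° = 2°
crank pin P = (r cos θ, r sin θ) = (21.986598, 0.767789)
h = r sin θ − e = 0.767789 − 2 = -1.232211
sin φ = h / L = -1.232211 / 133 = -0.00926474
φ = arcsin(-0.00926474) = -0.530838°

-0.5308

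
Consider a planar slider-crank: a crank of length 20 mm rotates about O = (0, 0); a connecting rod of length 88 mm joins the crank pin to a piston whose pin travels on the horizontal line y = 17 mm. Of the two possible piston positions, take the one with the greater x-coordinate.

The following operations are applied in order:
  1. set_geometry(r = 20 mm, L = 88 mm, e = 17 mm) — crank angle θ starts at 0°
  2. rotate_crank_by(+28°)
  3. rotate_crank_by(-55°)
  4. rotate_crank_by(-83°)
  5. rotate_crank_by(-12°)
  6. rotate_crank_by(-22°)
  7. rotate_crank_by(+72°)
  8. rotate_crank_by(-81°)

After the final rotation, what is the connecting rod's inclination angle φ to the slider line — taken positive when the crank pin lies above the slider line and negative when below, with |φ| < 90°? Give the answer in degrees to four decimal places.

set_geometry: r = 20 mm, L = 88 mm, e = 17 mm; θ ← 0°
rotate_crank_by(+28°): θ ← 0° +28° = 28°
rotate_crank_by(-55°): θ ← 28° -55° = -27°
rotate_crank_by(-83°): θ ← -27° -83° = -110°
rotate_crank_by(-12°): θ ← -110° -12° = -122°
rotate_crank_by(-22°): θ ← -122° -22° = -144°
rotate_crank_by(+72°): θ ← -144° +72° = -72°
rotate_crank_by(-81°): θ ← -72° -81° = -153°
crank pin P = (r cos θ, r sin θ) = (-17.820130, -9.079810)
h = r sin θ − e = -9.079810 − 17 = -26.079810
sin φ = h / L = -26.079810 / 88 = -0.29636148
φ = arcsin(-0.29636148) = -17.239195°

-17.2392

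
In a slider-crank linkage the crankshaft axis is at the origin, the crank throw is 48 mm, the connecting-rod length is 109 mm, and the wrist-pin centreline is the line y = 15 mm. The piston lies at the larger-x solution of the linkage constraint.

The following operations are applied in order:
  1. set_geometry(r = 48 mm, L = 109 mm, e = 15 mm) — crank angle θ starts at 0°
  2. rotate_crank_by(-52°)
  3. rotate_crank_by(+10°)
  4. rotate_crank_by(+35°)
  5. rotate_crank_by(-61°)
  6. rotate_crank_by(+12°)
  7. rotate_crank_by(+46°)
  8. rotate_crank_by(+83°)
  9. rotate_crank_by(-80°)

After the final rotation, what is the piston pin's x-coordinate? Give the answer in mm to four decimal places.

set_geometry: r = 48 mm, L = 109 mm, e = 15 mm; θ ← 0°
rotate_crank_by(-52°): θ ← 0° -52° = -52°
rotate_crank_by(+10°): θ ← -52° +10° = -42°
rotate_crank_by(+35°): θ ← -42° +35° = -7°
rotate_crank_by(-61°): θ ← -7° -61° = -68°
rotate_crank_by(+12°): θ ← -68° +12° = -56°
rotate_crank_by(+46°): θ ← -56° +46° = -10°
rotate_crank_by(+83°): θ ← -10° +83° = 73°
rotate_crank_by(-80°): θ ← 73° -80° = -7°
crank pin P = (r cos θ, r sin θ) = (47.642215, -5.849728)
h = r sin θ − e = -5.849728 − 15 = -20.849728
x = r cos θ + √(L² − h²) = 47.642215 + √(11881.0 − 434.7112) = 47.642215 + 106.987330 = 154.629545

154.6295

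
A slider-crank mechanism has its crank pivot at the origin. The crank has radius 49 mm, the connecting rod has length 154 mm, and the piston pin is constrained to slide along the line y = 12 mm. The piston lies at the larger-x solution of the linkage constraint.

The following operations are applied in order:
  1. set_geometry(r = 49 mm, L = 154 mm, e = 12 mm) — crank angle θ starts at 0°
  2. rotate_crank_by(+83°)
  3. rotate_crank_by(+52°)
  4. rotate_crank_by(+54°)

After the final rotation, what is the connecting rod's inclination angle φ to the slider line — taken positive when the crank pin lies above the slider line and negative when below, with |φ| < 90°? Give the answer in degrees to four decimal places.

set_geometry: r = 49 mm, L = 154 mm, e = 12 mm; θ ← 0°
rotate_crank_by(+83°): θ ← 0° +83° = 83°
rotate_crank_by(+52°): θ ← 83° +52° = 135°
rotate_crank_by(+54°): θ ← 135° +54° = 189°
crank pin P = (r cos θ, r sin θ) = (-48.396729, -7.665289)
h = r sin θ − e = -7.665289 − 12 = -19.665289
sin φ = h / L = -19.665289 / 154 = -0.12769668
φ = arcsin(-0.12769668) = -7.336512°

-7.3365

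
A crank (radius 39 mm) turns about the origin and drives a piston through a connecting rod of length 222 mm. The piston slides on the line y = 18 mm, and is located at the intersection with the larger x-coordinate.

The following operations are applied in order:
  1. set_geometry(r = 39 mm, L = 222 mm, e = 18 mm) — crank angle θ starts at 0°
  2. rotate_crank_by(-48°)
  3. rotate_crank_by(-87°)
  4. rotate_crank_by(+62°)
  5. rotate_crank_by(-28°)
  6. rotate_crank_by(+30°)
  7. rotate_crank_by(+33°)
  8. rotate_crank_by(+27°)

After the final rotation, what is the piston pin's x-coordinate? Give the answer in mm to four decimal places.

set_geometry: r = 39 mm, L = 222 mm, e = 18 mm; θ ← 0°
rotate_crank_by(-48°): θ ← 0° -48° = -48°
rotate_crank_by(-87°): θ ← -48° -87° = -135°
rotate_crank_by(+62°): θ ← -135° +62° = -73°
rotate_crank_by(-28°): θ ← -73° -28° = -101°
rotate_crank_by(+30°): θ ← -101° +30° = -71°
rotate_crank_by(+33°): θ ← -71° +33° = -38°
rotate_crank_by(+27°): θ ← -38° +27° = -11°
crank pin P = (r cos θ, r sin θ) = (38.283460, -7.441551)
h = r sin θ − e = -7.441551 − 18 = -25.441551
x = r cos θ + √(L² − h²) = 38.283460 + √(49284.0 − 647.2725) = 38.283460 + 220.537361 = 258.820821

258.8208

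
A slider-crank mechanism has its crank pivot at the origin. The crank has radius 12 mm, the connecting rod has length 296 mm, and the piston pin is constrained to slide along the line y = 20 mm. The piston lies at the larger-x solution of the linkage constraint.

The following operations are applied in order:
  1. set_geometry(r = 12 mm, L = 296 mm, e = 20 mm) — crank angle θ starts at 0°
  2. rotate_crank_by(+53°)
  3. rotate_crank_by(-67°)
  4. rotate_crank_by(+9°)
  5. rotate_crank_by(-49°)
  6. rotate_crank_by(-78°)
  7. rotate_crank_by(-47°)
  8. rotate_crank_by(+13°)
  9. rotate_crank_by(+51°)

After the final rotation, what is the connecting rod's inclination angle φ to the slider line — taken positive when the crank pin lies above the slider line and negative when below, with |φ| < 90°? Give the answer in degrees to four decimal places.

-5.9874

set_geometry: r = 12 mm, L = 296 mm, e = 20 mm; θ ← 0°
rotate_crank_by(+53°): θ ← 0° +53° = 53°
rotate_crank_by(-67°): θ ← 53° -67° = -14°
rotate_crank_by(+9°): θ ← -14° +9° = -5°
rotate_crank_by(-49°): θ ← -5° -49° = -54°
rotate_crank_by(-78°): θ ← -54° -78° = -132°
rotate_crank_by(-47°): θ ← -132° -47° = -179°
rotate_crank_by(+13°): θ ← -179° +13° = -166°
rotate_crank_by(+51°): θ ← -166° +51° = -115°
crank pin P = (r cos θ, r sin θ) = (-5.071419, -10.875693)
h = r sin θ − e = -10.875693 − 20 = -30.875693
sin φ = h / L = -30.875693 / 296 = -0.10430978
φ = arcsin(-0.10430978) = -5.987401°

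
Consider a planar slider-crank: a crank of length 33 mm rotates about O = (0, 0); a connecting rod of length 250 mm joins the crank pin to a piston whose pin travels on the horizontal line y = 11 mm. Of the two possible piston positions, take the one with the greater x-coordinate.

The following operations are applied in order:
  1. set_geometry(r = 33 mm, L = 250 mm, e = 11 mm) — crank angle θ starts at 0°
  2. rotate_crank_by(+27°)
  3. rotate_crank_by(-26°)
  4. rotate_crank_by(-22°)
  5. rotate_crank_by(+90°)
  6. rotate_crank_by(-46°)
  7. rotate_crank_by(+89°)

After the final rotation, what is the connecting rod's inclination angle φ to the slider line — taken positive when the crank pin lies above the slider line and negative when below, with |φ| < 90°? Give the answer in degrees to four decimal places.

set_geometry: r = 33 mm, L = 250 mm, e = 11 mm; θ ← 0°
rotate_crank_by(+27°): θ ← 0° +27° = 27°
rotate_crank_by(-26°): θ ← 27° -26° = 1°
rotate_crank_by(-22°): θ ← 1° -22° = -21°
rotate_crank_by(+90°): θ ← -21° +90° = 69°
rotate_crank_by(-46°): θ ← 69° -46° = 23°
rotate_crank_by(+89°): θ ← 23° +89° = 112°
crank pin P = (r cos θ, r sin θ) = (-12.362018, 30.597067)
h = r sin θ − e = 30.597067 − 11 = 19.597067
sin φ = h / L = 19.597067 / 250 = 0.07838827
φ = arcsin(0.07838827) = 4.495929°

4.4959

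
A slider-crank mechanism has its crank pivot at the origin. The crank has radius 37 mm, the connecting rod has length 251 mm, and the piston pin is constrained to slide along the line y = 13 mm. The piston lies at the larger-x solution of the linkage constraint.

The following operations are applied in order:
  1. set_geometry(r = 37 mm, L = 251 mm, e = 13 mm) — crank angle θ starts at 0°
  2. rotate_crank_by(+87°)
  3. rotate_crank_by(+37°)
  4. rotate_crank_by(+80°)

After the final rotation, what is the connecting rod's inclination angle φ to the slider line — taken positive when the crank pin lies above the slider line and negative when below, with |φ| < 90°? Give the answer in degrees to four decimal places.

-6.4162

set_geometry: r = 37 mm, L = 251 mm, e = 13 mm; θ ← 0°
rotate_crank_by(+87°): θ ← 0° +87° = 87°
rotate_crank_by(+37°): θ ← 87° +37° = 124°
rotate_crank_by(+80°): θ ← 124° +80° = 204°
crank pin P = (r cos θ, r sin θ) = (-33.801182, -15.049256)
h = r sin θ − e = -15.049256 − 13 = -28.049256
sin φ = h / L = -28.049256 / 251 = -0.11175002
φ = arcsin(-0.11175002) = -6.416207°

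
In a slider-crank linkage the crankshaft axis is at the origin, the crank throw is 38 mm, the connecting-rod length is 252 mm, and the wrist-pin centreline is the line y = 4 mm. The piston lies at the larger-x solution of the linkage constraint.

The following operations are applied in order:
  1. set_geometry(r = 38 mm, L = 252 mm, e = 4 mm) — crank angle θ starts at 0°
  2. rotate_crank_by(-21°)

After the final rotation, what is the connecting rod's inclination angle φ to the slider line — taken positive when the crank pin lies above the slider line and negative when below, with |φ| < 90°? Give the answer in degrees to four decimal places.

set_geometry: r = 38 mm, L = 252 mm, e = 4 mm; θ ← 0°
rotate_crank_by(-21°): θ ← 0° -21° = -21°
crank pin P = (r cos θ, r sin θ) = (35.476056, -13.617982)
h = r sin θ − e = -13.617982 − 4 = -17.617982
sin φ = h / L = -17.617982 / 252 = -0.06991263
φ = arcsin(-0.06991263) = -4.008969°

-4.0090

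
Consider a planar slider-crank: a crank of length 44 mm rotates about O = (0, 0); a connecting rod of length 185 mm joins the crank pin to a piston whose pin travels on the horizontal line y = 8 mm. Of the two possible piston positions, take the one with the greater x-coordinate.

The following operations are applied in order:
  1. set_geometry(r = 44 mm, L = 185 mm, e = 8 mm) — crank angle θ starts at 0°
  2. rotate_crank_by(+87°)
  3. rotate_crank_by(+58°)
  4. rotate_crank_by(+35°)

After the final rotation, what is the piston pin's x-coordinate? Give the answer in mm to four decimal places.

set_geometry: r = 44 mm, L = 185 mm, e = 8 mm; θ ← 0°
rotate_crank_by(+87°): θ ← 0° +87° = 87°
rotate_crank_by(+58°): θ ← 87° +58° = 145°
rotate_crank_by(+35°): θ ← 145° +35° = 180°
crank pin P = (r cos θ, r sin θ) = (-44.000000, 0.000000)
h = r sin θ − e = 0.000000 − 8 = -8.000000
x = r cos θ + √(L² − h²) = -44.000000 + √(34225.0 − 64.0000) = -44.000000 + 184.826946 = 140.826946

140.8269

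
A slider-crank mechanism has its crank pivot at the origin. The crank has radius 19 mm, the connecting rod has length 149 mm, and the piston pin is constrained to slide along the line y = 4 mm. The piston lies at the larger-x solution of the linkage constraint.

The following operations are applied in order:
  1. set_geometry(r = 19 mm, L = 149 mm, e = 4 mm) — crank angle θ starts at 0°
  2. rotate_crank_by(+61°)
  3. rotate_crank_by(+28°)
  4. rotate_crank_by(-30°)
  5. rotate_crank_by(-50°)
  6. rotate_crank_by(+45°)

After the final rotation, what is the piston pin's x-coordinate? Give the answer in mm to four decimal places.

159.7334

set_geometry: r = 19 mm, L = 149 mm, e = 4 mm; θ ← 0°
rotate_crank_by(+61°): θ ← 0° +61° = 61°
rotate_crank_by(+28°): θ ← 61° +28° = 89°
rotate_crank_by(-30°): θ ← 89° -30° = 59°
rotate_crank_by(-50°): θ ← 59° -50° = 9°
rotate_crank_by(+45°): θ ← 9° +45° = 54°
crank pin P = (r cos θ, r sin θ) = (11.167920, 15.371323)
h = r sin θ − e = 15.371323 − 4 = 11.371323
x = r cos θ + √(L² − h²) = 11.167920 + √(22201.0 − 129.3070) = 11.167920 + 148.565450 = 159.733370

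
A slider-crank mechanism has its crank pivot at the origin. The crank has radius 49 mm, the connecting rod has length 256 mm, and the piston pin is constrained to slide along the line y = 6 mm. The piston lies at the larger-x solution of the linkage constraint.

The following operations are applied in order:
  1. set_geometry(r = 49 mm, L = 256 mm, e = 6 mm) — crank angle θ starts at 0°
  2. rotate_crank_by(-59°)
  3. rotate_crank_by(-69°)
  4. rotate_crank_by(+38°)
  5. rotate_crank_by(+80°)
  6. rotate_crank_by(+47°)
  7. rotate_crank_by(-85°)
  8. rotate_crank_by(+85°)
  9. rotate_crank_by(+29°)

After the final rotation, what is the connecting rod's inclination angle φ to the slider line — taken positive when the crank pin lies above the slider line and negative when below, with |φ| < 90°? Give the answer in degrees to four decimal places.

set_geometry: r = 49 mm, L = 256 mm, e = 6 mm; θ ← 0°
rotate_crank_by(-59°): θ ← 0° -59° = -59°
rotate_crank_by(-69°): θ ← -59° -69° = -128°
rotate_crank_by(+38°): θ ← -128° +38° = -90°
rotate_crank_by(+80°): θ ← -90° +80° = -10°
rotate_crank_by(+47°): θ ← -10° +47° = 37°
rotate_crank_by(-85°): θ ← 37° -85° = -48°
rotate_crank_by(+85°): θ ← -48° +85° = 37°
rotate_crank_by(+29°): θ ← 37° +29° = 66°
crank pin P = (r cos θ, r sin θ) = (19.930096, 44.763727)
h = r sin θ − e = 44.763727 − 6 = 38.763727
sin φ = h / L = 38.763727 / 256 = 0.15142081
φ = arcsin(0.15142081) = 8.709274°

8.7093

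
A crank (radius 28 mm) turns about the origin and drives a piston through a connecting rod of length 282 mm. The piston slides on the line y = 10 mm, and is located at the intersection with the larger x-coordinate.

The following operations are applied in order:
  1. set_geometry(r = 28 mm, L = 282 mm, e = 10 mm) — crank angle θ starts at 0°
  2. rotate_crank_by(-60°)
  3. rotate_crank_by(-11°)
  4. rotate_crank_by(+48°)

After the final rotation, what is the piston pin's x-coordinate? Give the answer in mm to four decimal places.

set_geometry: r = 28 mm, L = 282 mm, e = 10 mm; θ ← 0°
rotate_crank_by(-60°): θ ← 0° -60° = -60°
rotate_crank_by(-11°): θ ← -60° -11° = -71°
rotate_crank_by(+48°): θ ← -71° +48° = -23°
crank pin P = (r cos θ, r sin θ) = (25.774136, -10.940472)
h = r sin θ − e = -10.940472 − 10 = -20.940472
x = r cos θ + √(L² − h²) = 25.774136 + √(79524.0 − 438.5034) = 25.774136 + 281.221437 = 306.995573

306.9956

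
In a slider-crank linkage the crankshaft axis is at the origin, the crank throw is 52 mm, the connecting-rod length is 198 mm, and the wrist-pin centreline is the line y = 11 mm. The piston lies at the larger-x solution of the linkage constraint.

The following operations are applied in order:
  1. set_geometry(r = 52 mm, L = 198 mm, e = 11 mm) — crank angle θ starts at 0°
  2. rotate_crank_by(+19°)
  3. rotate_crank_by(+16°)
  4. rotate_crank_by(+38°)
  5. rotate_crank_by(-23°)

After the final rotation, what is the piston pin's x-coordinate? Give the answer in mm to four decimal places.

229.3142

set_geometry: r = 52 mm, L = 198 mm, e = 11 mm; θ ← 0°
rotate_crank_by(+19°): θ ← 0° +19° = 19°
rotate_crank_by(+16°): θ ← 19° +16° = 35°
rotate_crank_by(+38°): θ ← 35° +38° = 73°
rotate_crank_by(-23°): θ ← 73° -23° = 50°
crank pin P = (r cos θ, r sin θ) = (33.424956, 39.834311)
h = r sin θ − e = 39.834311 − 11 = 28.834311
x = r cos θ + √(L² − h²) = 33.424956 + √(39204.0 − 831.4175) = 33.424956 + 195.889210 = 229.314165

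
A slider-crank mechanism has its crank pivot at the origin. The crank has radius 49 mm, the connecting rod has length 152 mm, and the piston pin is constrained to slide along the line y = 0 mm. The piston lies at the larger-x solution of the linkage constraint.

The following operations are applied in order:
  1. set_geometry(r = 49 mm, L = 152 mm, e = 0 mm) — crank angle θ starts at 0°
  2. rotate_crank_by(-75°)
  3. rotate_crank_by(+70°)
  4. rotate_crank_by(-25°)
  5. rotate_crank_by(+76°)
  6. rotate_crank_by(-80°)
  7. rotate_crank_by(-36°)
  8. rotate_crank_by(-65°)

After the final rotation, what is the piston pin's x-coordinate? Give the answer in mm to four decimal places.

113.3501

set_geometry: r = 49 mm, L = 152 mm, e = 0 mm; θ ← 0°
rotate_crank_by(-75°): θ ← 0° -75° = -75°
rotate_crank_by(+70°): θ ← -75° +70° = -5°
rotate_crank_by(-25°): θ ← -5° -25° = -30°
rotate_crank_by(+76°): θ ← -30° +76° = 46°
rotate_crank_by(-80°): θ ← 46° -80° = -34°
rotate_crank_by(-36°): θ ← -34° -36° = -70°
rotate_crank_by(-65°): θ ← -70° -65° = -135°
crank pin P = (r cos θ, r sin θ) = (-34.648232, -34.648232)
h = r sin θ − e = -34.648232 − 0 = -34.648232
x = r cos θ + √(L² − h²) = -34.648232 + √(23104.0 − 1200.5000) = -34.648232 + 147.998311 = 113.350079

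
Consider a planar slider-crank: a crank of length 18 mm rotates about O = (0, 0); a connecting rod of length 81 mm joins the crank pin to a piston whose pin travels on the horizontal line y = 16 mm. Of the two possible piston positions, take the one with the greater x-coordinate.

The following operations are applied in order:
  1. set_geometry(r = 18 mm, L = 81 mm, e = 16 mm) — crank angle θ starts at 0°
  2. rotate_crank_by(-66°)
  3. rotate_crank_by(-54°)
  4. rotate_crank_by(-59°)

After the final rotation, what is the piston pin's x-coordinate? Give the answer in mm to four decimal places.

set_geometry: r = 18 mm, L = 81 mm, e = 16 mm; θ ← 0°
rotate_crank_by(-66°): θ ← 0° -66° = -66°
rotate_crank_by(-54°): θ ← -66° -54° = -120°
rotate_crank_by(-59°): θ ← -120° -59° = -179°
crank pin P = (r cos θ, r sin θ) = (-17.997259, -0.314143)
h = r sin θ − e = -0.314143 − 16 = -16.314143
x = r cos θ + √(L² − h²) = -17.997259 + √(6561.0 − 266.1513) = -17.997259 + 79.340083 = 61.342824

61.3428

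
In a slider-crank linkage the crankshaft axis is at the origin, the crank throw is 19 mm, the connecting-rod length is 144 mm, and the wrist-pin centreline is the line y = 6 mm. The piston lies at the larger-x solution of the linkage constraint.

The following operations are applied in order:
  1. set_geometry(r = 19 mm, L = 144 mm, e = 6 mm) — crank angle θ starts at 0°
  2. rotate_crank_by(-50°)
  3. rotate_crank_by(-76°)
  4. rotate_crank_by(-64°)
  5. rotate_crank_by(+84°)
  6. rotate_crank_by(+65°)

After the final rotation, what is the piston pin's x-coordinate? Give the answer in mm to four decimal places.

157.1507

set_geometry: r = 19 mm, L = 144 mm, e = 6 mm; θ ← 0°
rotate_crank_by(-50°): θ ← 0° -50° = -50°
rotate_crank_by(-76°): θ ← -50° -76° = -126°
rotate_crank_by(-64°): θ ← -126° -64° = -190°
rotate_crank_by(+84°): θ ← -190° +84° = -106°
rotate_crank_by(+65°): θ ← -106° +65° = -41°
crank pin P = (r cos θ, r sin θ) = (14.339482, -12.465122)
h = r sin θ − e = -12.465122 − 6 = -18.465122
x = r cos θ + √(L² − h²) = 14.339482 + √(20736.0 − 340.9607) = 14.339482 + 142.811202 = 157.150684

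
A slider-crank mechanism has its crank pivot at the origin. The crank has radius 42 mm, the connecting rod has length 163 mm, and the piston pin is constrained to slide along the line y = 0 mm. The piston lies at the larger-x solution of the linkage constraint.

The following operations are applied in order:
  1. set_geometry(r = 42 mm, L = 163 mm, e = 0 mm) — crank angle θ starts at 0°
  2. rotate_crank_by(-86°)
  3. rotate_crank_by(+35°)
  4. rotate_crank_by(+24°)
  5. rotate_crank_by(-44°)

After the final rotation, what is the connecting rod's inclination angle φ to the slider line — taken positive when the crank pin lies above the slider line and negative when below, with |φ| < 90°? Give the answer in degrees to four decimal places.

set_geometry: r = 42 mm, L = 163 mm, e = 0 mm; θ ← 0°
rotate_crank_by(-86°): θ ← 0° -86° = -86°
rotate_crank_by(+35°): θ ← -86° +35° = -51°
rotate_crank_by(+24°): θ ← -51° +24° = -27°
rotate_crank_by(-44°): θ ← -27° -44° = -71°
crank pin P = (r cos θ, r sin θ) = (13.673862, -39.711780)
h = r sin θ − e = -39.711780 − 0 = -39.711780
sin φ = h / L = -39.711780 / 163 = -0.24363055
φ = arcsin(-0.24363055) = -14.100918°

-14.1009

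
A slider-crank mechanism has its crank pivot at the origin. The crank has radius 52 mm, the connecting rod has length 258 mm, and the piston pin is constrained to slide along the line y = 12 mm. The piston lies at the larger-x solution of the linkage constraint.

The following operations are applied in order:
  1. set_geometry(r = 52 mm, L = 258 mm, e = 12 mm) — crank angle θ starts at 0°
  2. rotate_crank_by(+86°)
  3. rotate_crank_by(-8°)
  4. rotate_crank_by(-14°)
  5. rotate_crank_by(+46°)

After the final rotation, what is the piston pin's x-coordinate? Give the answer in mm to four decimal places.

set_geometry: r = 52 mm, L = 258 mm, e = 12 mm; θ ← 0°
rotate_crank_by(+86°): θ ← 0° +86° = 86°
rotate_crank_by(-8°): θ ← 86° -8° = 78°
rotate_crank_by(-14°): θ ← 78° -14° = 64°
rotate_crank_by(+46°): θ ← 64° +46° = 110°
crank pin P = (r cos θ, r sin θ) = (-17.785047, 48.864016)
h = r sin θ − e = 48.864016 − 12 = 36.864016
x = r cos θ + √(L² − h²) = -17.785047 + √(66564.0 − 1358.9557) = -17.785047 + 255.352784 = 237.567737

237.5677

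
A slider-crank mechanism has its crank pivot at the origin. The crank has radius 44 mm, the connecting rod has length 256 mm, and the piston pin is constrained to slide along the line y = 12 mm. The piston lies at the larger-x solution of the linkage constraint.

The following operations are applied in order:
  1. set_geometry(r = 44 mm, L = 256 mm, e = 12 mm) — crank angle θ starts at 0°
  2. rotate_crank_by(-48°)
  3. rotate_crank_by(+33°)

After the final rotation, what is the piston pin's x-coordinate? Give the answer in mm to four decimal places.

297.4301

set_geometry: r = 44 mm, L = 256 mm, e = 12 mm; θ ← 0°
rotate_crank_by(-48°): θ ← 0° -48° = -48°
rotate_crank_by(+33°): θ ← -48° +33° = -15°
crank pin P = (r cos θ, r sin θ) = (42.500736, -11.388038)
h = r sin θ − e = -11.388038 − 12 = -23.388038
x = r cos θ + √(L² − h²) = 42.500736 + √(65536.0 − 547.0003) = 42.500736 + 254.929401 = 297.430138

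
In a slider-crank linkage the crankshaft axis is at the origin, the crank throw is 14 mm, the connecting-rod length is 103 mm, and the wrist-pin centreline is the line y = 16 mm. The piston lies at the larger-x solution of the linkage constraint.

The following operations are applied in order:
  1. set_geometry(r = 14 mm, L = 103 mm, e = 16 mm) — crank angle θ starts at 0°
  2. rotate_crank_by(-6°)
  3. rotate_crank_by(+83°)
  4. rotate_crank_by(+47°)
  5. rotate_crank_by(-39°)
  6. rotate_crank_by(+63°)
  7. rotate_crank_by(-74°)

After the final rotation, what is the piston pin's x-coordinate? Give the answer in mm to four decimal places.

106.8275

set_geometry: r = 14 mm, L = 103 mm, e = 16 mm; θ ← 0°
rotate_crank_by(-6°): θ ← 0° -6° = -6°
rotate_crank_by(+83°): θ ← -6° +83° = 77°
rotate_crank_by(+47°): θ ← 77° +47° = 124°
rotate_crank_by(-39°): θ ← 124° -39° = 85°
rotate_crank_by(+63°): θ ← 85° +63° = 148°
rotate_crank_by(-74°): θ ← 148° -74° = 74°
crank pin P = (r cos θ, r sin θ) = (3.858923, 13.457664)
h = r sin θ − e = 13.457664 − 16 = -2.542336
x = r cos θ + √(L² − h²) = 3.858923 + √(10609.0 − 6.4635) = 3.858923 + 102.968619 = 106.827542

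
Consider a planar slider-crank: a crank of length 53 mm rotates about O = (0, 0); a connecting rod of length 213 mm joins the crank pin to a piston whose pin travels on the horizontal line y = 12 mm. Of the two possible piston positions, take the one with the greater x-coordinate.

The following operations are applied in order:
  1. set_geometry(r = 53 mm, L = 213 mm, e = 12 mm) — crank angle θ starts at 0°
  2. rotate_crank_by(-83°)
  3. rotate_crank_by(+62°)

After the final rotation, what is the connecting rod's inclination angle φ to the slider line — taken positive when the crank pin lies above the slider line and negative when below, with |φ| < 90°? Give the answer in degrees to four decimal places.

set_geometry: r = 53 mm, L = 213 mm, e = 12 mm; θ ← 0°
rotate_crank_by(-83°): θ ← 0° -83° = -83°
rotate_crank_by(+62°): θ ← -83° +62° = -21°
crank pin P = (r cos θ, r sin θ) = (49.479763, -18.993501)
h = r sin θ − e = -18.993501 − 12 = -30.993501
sin φ = h / L = -30.993501 / 213 = -0.14550940
φ = arcsin(-0.14550940) = -8.366778°

-8.3668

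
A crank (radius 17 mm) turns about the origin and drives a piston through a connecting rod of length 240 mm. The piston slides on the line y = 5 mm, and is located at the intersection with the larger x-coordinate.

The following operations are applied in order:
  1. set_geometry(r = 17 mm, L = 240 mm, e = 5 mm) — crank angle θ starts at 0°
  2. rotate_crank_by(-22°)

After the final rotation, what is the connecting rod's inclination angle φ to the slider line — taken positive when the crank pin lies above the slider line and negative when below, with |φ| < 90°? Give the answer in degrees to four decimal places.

set_geometry: r = 17 mm, L = 240 mm, e = 5 mm; θ ← 0°
rotate_crank_by(-22°): θ ← 0° -22° = -22°
crank pin P = (r cos θ, r sin θ) = (15.762126, -6.368312)
h = r sin θ − e = -6.368312 − 5 = -11.368312
sin φ = h / L = -11.368312 / 240 = -0.04736797
φ = arcsin(-0.04736797) = -2.715001°

-2.7150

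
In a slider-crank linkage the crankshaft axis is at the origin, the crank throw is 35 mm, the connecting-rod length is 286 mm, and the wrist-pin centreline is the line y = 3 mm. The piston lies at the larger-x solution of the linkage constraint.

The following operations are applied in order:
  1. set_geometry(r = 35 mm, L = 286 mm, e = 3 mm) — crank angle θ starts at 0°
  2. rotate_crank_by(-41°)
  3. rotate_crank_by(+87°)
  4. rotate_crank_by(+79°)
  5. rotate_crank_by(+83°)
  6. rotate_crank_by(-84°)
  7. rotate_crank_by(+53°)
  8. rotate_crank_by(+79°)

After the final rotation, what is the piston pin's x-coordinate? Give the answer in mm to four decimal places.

275.1344

set_geometry: r = 35 mm, L = 286 mm, e = 3 mm; θ ← 0°
rotate_crank_by(-41°): θ ← 0° -41° = -41°
rotate_crank_by(+87°): θ ← -41° +87° = 46°
rotate_crank_by(+79°): θ ← 46° +79° = 125°
rotate_crank_by(+83°): θ ← 125° +83° = 208°
rotate_crank_by(-84°): θ ← 208° -84° = 124°
rotate_crank_by(+53°): θ ← 124° +53° = 177°
rotate_crank_by(+79°): θ ← 177° +79° = 256°
crank pin P = (r cos θ, r sin θ) = (-8.467266, -33.960350)
h = r sin θ − e = -33.960350 − 3 = -36.960350
x = r cos θ + √(L² − h²) = -8.467266 + √(81796.0 − 1366.0675) = -8.467266 + 283.601715 = 275.134448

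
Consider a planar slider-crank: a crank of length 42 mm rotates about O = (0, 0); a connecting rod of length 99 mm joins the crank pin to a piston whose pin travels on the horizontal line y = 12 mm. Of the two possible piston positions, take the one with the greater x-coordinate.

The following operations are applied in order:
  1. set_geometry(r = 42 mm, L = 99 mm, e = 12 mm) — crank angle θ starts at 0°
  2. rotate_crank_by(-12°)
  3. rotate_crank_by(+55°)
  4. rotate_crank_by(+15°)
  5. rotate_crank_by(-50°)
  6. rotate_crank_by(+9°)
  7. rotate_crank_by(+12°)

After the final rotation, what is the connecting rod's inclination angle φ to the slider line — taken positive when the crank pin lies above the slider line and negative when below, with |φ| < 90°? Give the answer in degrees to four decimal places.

4.8452

set_geometry: r = 42 mm, L = 99 mm, e = 12 mm; θ ← 0°
rotate_crank_by(-12°): θ ← 0° -12° = -12°
rotate_crank_by(+55°): θ ← -12° +55° = 43°
rotate_crank_by(+15°): θ ← 43° +15° = 58°
rotate_crank_by(-50°): θ ← 58° -50° = 8°
rotate_crank_by(+9°): θ ← 8° +9° = 17°
rotate_crank_by(+12°): θ ← 17° +12° = 29°
crank pin P = (r cos θ, r sin θ) = (36.734028, 20.362004)
h = r sin θ − e = 20.362004 − 12 = 8.362004
sin φ = h / L = 8.362004 / 99 = 0.08446469
φ = arcsin(0.08446469) = 4.845243°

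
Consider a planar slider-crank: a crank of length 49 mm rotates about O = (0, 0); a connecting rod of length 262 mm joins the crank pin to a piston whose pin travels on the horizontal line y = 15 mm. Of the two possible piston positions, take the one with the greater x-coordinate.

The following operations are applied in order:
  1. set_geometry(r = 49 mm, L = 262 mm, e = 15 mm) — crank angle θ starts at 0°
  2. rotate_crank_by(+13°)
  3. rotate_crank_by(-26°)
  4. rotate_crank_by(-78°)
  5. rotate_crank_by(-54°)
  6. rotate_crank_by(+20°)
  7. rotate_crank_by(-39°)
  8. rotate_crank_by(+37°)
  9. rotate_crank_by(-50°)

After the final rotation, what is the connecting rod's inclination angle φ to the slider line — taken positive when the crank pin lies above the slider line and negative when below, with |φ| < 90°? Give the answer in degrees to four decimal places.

-3.8440

set_geometry: r = 49 mm, L = 262 mm, e = 15 mm; θ ← 0°
rotate_crank_by(+13°): θ ← 0° +13° = 13°
rotate_crank_by(-26°): θ ← 13° -26° = -13°
rotate_crank_by(-78°): θ ← -13° -78° = -91°
rotate_crank_by(-54°): θ ← -91° -54° = -145°
rotate_crank_by(+20°): θ ← -145° +20° = -125°
rotate_crank_by(-39°): θ ← -125° -39° = -164°
rotate_crank_by(+37°): θ ← -164° +37° = -127°
rotate_crank_by(-50°): θ ← -127° -50° = -177°
crank pin P = (r cos θ, r sin θ) = (-48.932847, -2.564462)
h = r sin θ − e = -2.564462 − 15 = -17.564462
sin φ = h / L = -17.564462 / 262 = -0.06703993
φ = arcsin(-0.06703993) = -3.843988°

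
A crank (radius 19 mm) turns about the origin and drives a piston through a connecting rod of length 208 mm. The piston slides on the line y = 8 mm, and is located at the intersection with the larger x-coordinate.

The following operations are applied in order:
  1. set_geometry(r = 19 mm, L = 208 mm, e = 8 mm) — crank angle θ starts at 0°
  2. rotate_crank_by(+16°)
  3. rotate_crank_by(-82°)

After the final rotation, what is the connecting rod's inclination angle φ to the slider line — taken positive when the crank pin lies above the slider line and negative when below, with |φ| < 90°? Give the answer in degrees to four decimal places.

-7.0024

set_geometry: r = 19 mm, L = 208 mm, e = 8 mm; θ ← 0°
rotate_crank_by(+16°): θ ← 0° +16° = 16°
rotate_crank_by(-82°): θ ← 16° -82° = -66°
crank pin P = (r cos θ, r sin θ) = (7.727996, -17.357364)
h = r sin θ − e = -17.357364 − 8 = -25.357364
sin φ = h / L = -25.357364 / 208 = -0.12191040
φ = arcsin(-0.12191040) = -7.002370°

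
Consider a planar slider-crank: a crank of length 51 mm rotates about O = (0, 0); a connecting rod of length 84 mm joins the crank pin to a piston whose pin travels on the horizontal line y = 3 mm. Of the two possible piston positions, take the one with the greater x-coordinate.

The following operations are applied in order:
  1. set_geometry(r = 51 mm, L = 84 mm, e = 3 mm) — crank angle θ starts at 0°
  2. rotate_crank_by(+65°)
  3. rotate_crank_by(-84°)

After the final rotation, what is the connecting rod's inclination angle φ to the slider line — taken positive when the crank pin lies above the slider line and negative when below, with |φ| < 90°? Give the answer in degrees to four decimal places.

set_geometry: r = 51 mm, L = 84 mm, e = 3 mm; θ ← 0°
rotate_crank_by(+65°): θ ← 0° +65° = 65°
rotate_crank_by(-84°): θ ← 65° -84° = -19°
crank pin P = (r cos θ, r sin θ) = (48.221447, -16.603976)
h = r sin θ − e = -16.603976 − 3 = -19.603976
sin φ = h / L = -19.603976 / 84 = -0.23338067
φ = arcsin(-0.23338067) = -13.496188°

-13.4962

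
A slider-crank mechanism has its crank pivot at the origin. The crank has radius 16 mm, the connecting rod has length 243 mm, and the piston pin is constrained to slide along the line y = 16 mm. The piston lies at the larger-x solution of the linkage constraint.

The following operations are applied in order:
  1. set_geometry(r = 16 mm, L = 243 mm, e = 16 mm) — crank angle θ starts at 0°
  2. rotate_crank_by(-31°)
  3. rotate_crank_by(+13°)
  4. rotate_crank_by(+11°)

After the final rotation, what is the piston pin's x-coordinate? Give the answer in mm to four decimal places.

258.2169

set_geometry: r = 16 mm, L = 243 mm, e = 16 mm; θ ← 0°
rotate_crank_by(-31°): θ ← 0° -31° = -31°
rotate_crank_by(+13°): θ ← -31° +13° = -18°
rotate_crank_by(+11°): θ ← -18° +11° = -7°
crank pin P = (r cos θ, r sin θ) = (15.880738, -1.949909)
h = r sin θ − e = -1.949909 − 16 = -17.949909
x = r cos θ + √(L² − h²) = 15.880738 + √(59049.0 − 322.1993) = 15.880738 + 242.336132 = 258.216870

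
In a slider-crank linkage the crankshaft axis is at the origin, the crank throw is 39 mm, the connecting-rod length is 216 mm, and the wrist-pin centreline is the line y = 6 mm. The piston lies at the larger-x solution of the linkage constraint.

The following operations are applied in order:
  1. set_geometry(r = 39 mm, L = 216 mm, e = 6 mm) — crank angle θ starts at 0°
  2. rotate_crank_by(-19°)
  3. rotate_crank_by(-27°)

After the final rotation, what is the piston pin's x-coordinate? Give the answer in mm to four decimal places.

240.3903

set_geometry: r = 39 mm, L = 216 mm, e = 6 mm; θ ← 0°
rotate_crank_by(-19°): θ ← 0° -19° = -19°
rotate_crank_by(-27°): θ ← -19° -27° = -46°
crank pin P = (r cos θ, r sin θ) = (27.091676, -28.054252)
h = r sin θ − e = -28.054252 − 6 = -34.054252
x = r cos θ + √(L² − h²) = 27.091676 + √(46656.0 − 1159.6921) = 27.091676 + 213.298636 = 240.390312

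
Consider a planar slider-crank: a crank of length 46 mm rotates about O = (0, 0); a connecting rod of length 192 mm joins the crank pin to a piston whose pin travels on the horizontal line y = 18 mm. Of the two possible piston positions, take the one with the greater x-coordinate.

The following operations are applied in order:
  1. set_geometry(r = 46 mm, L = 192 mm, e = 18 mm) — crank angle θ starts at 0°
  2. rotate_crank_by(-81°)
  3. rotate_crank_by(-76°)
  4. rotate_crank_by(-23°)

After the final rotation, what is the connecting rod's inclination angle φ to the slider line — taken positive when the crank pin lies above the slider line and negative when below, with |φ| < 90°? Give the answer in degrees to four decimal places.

-5.3794

set_geometry: r = 46 mm, L = 192 mm, e = 18 mm; θ ← 0°
rotate_crank_by(-81°): θ ← 0° -81° = -81°
rotate_crank_by(-76°): θ ← -81° -76° = -157°
rotate_crank_by(-23°): θ ← -157° -23° = -180°
crank pin P = (r cos θ, r sin θ) = (-46.000000, -0.000000)
h = r sin θ − e = -0.000000 − 18 = -18.000000
sin φ = h / L = -18.000000 / 192 = -0.09375000
φ = arcsin(-0.09375000) = -5.379379°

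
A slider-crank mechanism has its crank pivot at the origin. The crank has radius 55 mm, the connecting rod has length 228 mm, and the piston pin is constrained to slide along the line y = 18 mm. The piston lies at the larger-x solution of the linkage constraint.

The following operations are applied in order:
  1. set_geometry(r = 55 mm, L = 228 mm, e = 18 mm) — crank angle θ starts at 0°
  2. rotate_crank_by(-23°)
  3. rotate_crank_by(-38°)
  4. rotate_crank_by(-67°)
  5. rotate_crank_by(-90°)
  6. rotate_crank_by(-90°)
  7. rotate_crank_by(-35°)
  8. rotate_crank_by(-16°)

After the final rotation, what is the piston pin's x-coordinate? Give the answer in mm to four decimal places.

282.3540

set_geometry: r = 55 mm, L = 228 mm, e = 18 mm; θ ← 0°
rotate_crank_by(-23°): θ ← 0° -23° = -23°
rotate_crank_by(-38°): θ ← -23° -38° = -61°
rotate_crank_by(-67°): θ ← -61° -67° = -128°
rotate_crank_by(-90°): θ ← -128° -90° = -218°
rotate_crank_by(-90°): θ ← -218° -90° = -308°
rotate_crank_by(-35°): θ ← -308° -35° = -343°
rotate_crank_by(-16°): θ ← -343° -16° = -359°
crank pin P = (r cos θ, r sin θ) = (54.991623, 0.959882)
h = r sin θ − e = 0.959882 − 18 = -17.040118
x = r cos θ + √(L² − h²) = 54.991623 + √(51984.0 − 290.3656) = 54.991623 + 227.362342 = 282.353965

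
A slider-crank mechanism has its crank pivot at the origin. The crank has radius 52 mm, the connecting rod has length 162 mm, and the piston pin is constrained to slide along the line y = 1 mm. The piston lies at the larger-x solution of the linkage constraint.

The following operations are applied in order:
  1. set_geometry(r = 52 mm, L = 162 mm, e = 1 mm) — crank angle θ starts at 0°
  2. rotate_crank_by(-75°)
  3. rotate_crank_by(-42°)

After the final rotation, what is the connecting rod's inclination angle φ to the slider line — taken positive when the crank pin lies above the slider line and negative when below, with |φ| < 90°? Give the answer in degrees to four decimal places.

-16.9882

set_geometry: r = 52 mm, L = 162 mm, e = 1 mm; θ ← 0°
rotate_crank_by(-75°): θ ← 0° -75° = -75°
rotate_crank_by(-42°): θ ← -75° -42° = -117°
crank pin P = (r cos θ, r sin θ) = (-23.607506, -46.332339)
h = r sin θ − e = -46.332339 − 1 = -47.332339
sin φ = h / L = -47.332339 / 162 = -0.29217493
φ = arcsin(-0.29217493) = -16.988211°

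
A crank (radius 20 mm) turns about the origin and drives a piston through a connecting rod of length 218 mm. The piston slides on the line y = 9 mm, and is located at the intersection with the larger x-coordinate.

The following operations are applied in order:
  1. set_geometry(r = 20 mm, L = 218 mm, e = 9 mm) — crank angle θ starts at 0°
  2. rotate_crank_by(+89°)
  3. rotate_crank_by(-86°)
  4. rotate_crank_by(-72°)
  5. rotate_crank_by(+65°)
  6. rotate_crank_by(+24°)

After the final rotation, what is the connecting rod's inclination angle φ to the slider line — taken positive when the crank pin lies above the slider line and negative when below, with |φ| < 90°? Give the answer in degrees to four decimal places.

set_geometry: r = 20 mm, L = 218 mm, e = 9 mm; θ ← 0°
rotate_crank_by(+89°): θ ← 0° +89° = 89°
rotate_crank_by(-86°): θ ← 89° -86° = 3°
rotate_crank_by(-72°): θ ← 3° -72° = -69°
rotate_crank_by(+65°): θ ← -69° +65° = -4°
rotate_crank_by(+24°): θ ← -4° +24° = 20°
crank pin P = (r cos θ, r sin θ) = (18.793852, 6.840403)
h = r sin θ − e = 6.840403 − 9 = -2.159597
sin φ = h / L = -2.159597 / 218 = -0.00990641
φ = arcsin(-0.00990641) = -0.567605°

-0.5676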